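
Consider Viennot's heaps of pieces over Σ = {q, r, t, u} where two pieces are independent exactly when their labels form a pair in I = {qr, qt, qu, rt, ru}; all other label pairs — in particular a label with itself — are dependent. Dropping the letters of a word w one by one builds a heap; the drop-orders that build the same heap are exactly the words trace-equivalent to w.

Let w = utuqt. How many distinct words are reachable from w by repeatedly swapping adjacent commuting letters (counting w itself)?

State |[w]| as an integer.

#0=u has no predecessor
#1=t depends on [0:u]
#2=u depends on [1:t]
#3=q has no predecessor
#4=t depends on [2:u]
sources: [0:u, 3:q]
N(rest) = Σ N(rest − s) over sources s of rest; N(one piece) = 1:
  size 1 → [3]=1  [4]=1
  size 2 → [2,4]=1  [3,4]=2
  size 3 → [1,2,4]=1  [2,3,4]=3
  first=0(u) contributes 4
  first=3(q) contributes 1
|[w]| = 5

5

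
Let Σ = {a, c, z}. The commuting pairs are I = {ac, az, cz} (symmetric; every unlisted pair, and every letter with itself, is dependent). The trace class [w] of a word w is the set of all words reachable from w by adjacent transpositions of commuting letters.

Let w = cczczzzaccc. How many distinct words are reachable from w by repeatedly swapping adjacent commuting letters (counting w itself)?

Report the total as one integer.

2310

piece 0:c — minimal
piece 1:c rests on {0:c}
piece 2:z — minimal
piece 3:c rests on {1:c}
piece 4:z rests on {2:z}
piece 5:z rests on {4:z}
piece 6:z rests on {5:z}
piece 7:a — minimal
piece 8:c rests on {3:c}
piece 9:c rests on {8:c}
piece 10:c rests on {9:c}
minimal pieces: {0:c, 2:z, 7:a}
ways to finish when only these pieces remain (= sum over removing one remaining piece with nothing left below it):
  1 left: {6}→1  {7}→1  {10}→1
  2 left: {5,6}→1  {6,7}→2  {6,10}→2  {7,10}→2  {9,10}→1
  3 left: {4,5,6}→1  {5,6,7}→3  {5,6,10}→3  {6,7,10}→6  {6,9,10}→3  {7,9,10}→3  {8,9,10}→1
  4 left: {2,4,5,6}→1  {3,8,9,10}→1  {4,5,6,7}→4  {4,5,6,10}→4  {5,6,7,10}→12  {5,6,9,10}→6  {6,7,9,10}→12  {6,8,9,10}→4  {7,8,9,10}→4
  5 left: {1,3,8,9,10}→1  {2,4,5,6,7}→5  {2,4,5,6,10}→5  {3,6,8,9,10}→5  {3,7,8,9,10}→5  {4,5,6,7,10}→20  {4,5,6,9,10}→10  {5,6,7,9,10}→30  {5,6,8,9,10}→10  {6,7,8,9,10}→20
  6 left: {0,1,3,8,9,10}→1  {1,3,6,8,9,10}→6  {1,3,7,8,9,10}→6  {2,4,5,6,7,10}→30  {2,4,5,6,9,10}→15  {3,5,6,8,9,10}→15  {3,6,7,8,9,10}→30  {4,5,6,7,9,10}→60  {4,5,6,8,9,10}→20  {5,6,7,8,9,10}→60
  7 left: {0,1,3,6,8,9,10}→7  {0,1,3,7,8,9,10}→7  {1,3,5,6,8,9,10}→21  {1,3,6,7,8,9,10}→42  {2,4,5,6,7,9,10}→105  {2,4,5,6,8,9,10}→35  {3,4,5,6,8,9,10}→35  {3,5,6,7,8,9,10}→105  {4,5,6,7,8,9,10}→140
  8 left: {0,1,3,5,6,8,9,10}→28  {0,1,3,6,7,8,9,10}→56  {1,3,4,5,6,8,9,10}→56  {1,3,5,6,7,8,9,10}→168  {2,3,4,5,6,8,9,10}→70  {2,4,5,6,7,8,9,10}→280  {3,4,5,6,7,8,9,10}→280
  9 left: {0,1,3,4,5,6,8,9,10}→84  {0,1,3,5,6,7,8,9,10}→252  {1,2,3,4,5,6,8,9,10}→126  {1,3,4,5,6,7,8,9,10}→504  {2,3,4,5,6,7,8,9,10}→630
  placing 0:c first → 1260 extensions
  placing 2:z first → 840 extensions
  placing 7:a first → 210 extensions
total linear extensions = 2310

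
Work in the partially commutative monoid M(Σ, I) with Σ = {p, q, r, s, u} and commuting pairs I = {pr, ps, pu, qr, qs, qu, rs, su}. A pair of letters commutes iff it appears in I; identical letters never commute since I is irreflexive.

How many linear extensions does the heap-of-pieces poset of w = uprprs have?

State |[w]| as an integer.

drop 0:u onto floor
drop 1:p onto floor
drop 2:r onto {0:u}
drop 3:p onto {1:p}
drop 4:r onto {2:r}
drop 5:s onto floor
ground layer = {0:u, 1:p, 5:s}
drop-orders for the pieces not yet dropped (sum over which currently-grounded one goes next):
  1 to go: {3} 1  {4} 1  {5} 1
  2 to go: {1,3} 1  {2,4} 1  {3,4} 2  {3,5} 2  {4,5} 2
  3 to go: {0,2,4} 1  {1,3,4} 3  {1,3,5} 3  {2,3,4} 3  {2,4,5} 3  {3,4,5} 6
  4 to go: {0,2,3,4} 4  {0,2,4,5} 4  {1,2,3,4} 6  {1,3,4,5} 12  {2,3,4,5} 12
  if 0:u drops first: 30 orders
  if 1:p drops first: 20 orders
  if 5:s drops first: 10 orders
heap linearizations: 60

60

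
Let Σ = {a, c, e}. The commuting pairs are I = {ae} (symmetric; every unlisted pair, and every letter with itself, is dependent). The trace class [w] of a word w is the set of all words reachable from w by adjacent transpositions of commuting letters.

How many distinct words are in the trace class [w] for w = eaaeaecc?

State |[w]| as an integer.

20

0(e) covers ∅
1(a) covers ∅
2(a) covers 1:a
3(e) covers 0:e
4(a) covers 2:a
5(e) covers 3:e
6(c) covers 4:a, 5:e
7(c) covers 6:c
floor of heap: 0:e, 1:a
completions by unplaced set U, small U first (add the entries for U minus each lowest piece of U):
  |U|=1: {7}:1
  |U|=2: {6,7}:1
  |U|=3: {4,6,7}:1  {5,6,7}:1
  |U|=4: {2,4,6,7}:1  {3,5,6,7}:1  {4,5,6,7}:2
  |U|=5: {0,3,5,6,7}:1  {1,2,4,6,7}:1  {2,4,5,6,7}:3  {3,4,5,6,7}:3
  |U|=6: {0,3,4,5,6,7}:4  {1,2,4,5,6,7}:4  {2,3,4,5,6,7}:6
  start at 0(e): 10
  start at 1(a): 10
sum over floor = 20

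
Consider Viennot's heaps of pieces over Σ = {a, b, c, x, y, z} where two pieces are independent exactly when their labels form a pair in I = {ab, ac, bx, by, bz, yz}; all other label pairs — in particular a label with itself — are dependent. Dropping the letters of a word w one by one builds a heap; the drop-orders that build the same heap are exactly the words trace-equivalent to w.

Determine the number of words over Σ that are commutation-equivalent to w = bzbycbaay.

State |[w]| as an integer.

0(b) covers ∅
1(z) covers ∅
2(b) covers 0:b
3(y) covers ∅
4(c) covers 1:z, 2:b, 3:y
5(b) covers 4:c
6(a) covers 1:z, 3:y
7(a) covers 6:a
8(y) covers 4:c, 7:a
floor of heap: 0:b, 1:z, 3:y
completions by unplaced set U, small U first (add the entries for U minus each lowest piece of U):
  |U|=1: {5}:1  {8}:1
  |U|=2: {5,8}:2  {7,8}:1
  |U|=3: {4,5,8}:2  {5,7,8}:3  {6,7,8}:1
  |U|=4: {2,4,5,8}:2  {4,5,7,8}:5  {5,6,7,8}:4
  |U|=5: {0,2,4,5,8}:2  {2,4,5,7,8}:7  {4,5,6,7,8}:9
  |U|=6: {0,2,4,5,7,8}:9  {1,4,5,6,7,8}:9  {2,4,5,6,7,8}:16  {3,4,5,6,7,8}:9
  |U|=7: {0,2,4,5,6,7,8}:25  {1,2,4,5,6,7,8}:25  {1,3,4,5,6,7,8}:18  {2,3,4,5,6,7,8}:25
  start at 0(b): 68
  start at 1(z): 50
  start at 3(y): 50
sum over floor = 168

168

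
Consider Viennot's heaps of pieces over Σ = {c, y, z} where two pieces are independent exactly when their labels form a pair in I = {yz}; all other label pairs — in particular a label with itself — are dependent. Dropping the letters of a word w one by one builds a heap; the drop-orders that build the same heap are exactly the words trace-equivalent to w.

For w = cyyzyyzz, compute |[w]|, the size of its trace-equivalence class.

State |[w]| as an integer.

drop 0:c onto floor
drop 1:y onto {0:c}
drop 2:y onto {1:y}
drop 3:z onto {0:c}
drop 4:y onto {2:y}
drop 5:y onto {4:y}
drop 6:z onto {3:z}
drop 7:z onto {6:z}
ground layer = {0:c}
drop-orders for the pieces not yet dropped (sum over which currently-grounded one goes next):
  1 to go: {5} 1  {7} 1
  2 to go: {4,5} 1  {5,7} 2  {6,7} 1
  3 to go: {2,4,5} 1  {3,6,7} 1  {4,5,7} 3  {5,6,7} 3
  4 to go: {1,2,4,5} 1  {2,4,5,7} 4  {3,5,6,7} 4  {4,5,6,7} 6
  5 to go: {1,2,4,5,7} 5  {2,4,5,6,7} 10  {3,4,5,6,7} 10
  6 to go: {1,2,4,5,6,7} 15  {2,3,4,5,6,7} 20
  if 0:c drops first: 35 orders

35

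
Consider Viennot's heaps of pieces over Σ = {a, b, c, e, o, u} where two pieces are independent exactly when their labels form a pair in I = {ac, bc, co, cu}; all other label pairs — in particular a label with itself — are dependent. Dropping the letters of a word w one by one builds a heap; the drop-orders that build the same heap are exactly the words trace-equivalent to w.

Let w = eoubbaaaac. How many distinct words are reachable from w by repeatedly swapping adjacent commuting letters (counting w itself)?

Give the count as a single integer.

9

#0=e has no predecessor
#1=o depends on [0:e]
#2=u depends on [1:o]
#3=b depends on [2:u]
#4=b depends on [3:b]
#5=a depends on [4:b]
#6=a depends on [5:a]
#7=a depends on [6:a]
#8=a depends on [7:a]
#9=c depends on [0:e]
sources: [0:e]
N(rest) = Σ N(rest − s) over sources s of rest; N(one piece) = 1:
  size 1 → [8]=1  [9]=1
  size 2 → [7,8]=1  [8,9]=2
  size 3 → [6,7,8]=1  [7,8,9]=3
  size 4 → [5,6,7,8]=1  [6,7,8,9]=4
  size 5 → [4,5,6,7,8]=1  [5,6,7,8,9]=5
  size 6 → [3,4,5,6,7,8]=1  [4,5,6,7,8,9]=6
  size 7 → [2,3,4,5,6,7,8]=1  [3,4,5,6,7,8,9]=7
  size 8 → [1,2,3,4,5,6,7,8]=1  [2,3,4,5,6,7,8,9]=8
  first=0(e) contributes 9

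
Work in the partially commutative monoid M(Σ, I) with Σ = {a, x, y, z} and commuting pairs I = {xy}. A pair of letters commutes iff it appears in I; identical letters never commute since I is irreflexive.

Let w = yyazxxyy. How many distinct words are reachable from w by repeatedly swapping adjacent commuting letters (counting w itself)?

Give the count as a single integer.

6

#0=y has no predecessor
#1=y depends on [0:y]
#2=a depends on [1:y]
#3=z depends on [2:a]
#4=x depends on [3:z]
#5=x depends on [4:x]
#6=y depends on [3:z]
#7=y depends on [6:y]
sources: [0:y]
N(rest) = Σ N(rest − s) over sources s of rest; N(one piece) = 1:
  size 1 → [5]=1  [7]=1
  size 2 → [4,5]=1  [5,7]=2  [6,7]=1
  size 3 → [4,5,7]=3  [5,6,7]=3
  size 4 → [4,5,6,7]=6
  size 5 → [3,4,5,6,7]=6
  size 6 → [2,3,4,5,6,7]=6
  first=0(y) contributes 6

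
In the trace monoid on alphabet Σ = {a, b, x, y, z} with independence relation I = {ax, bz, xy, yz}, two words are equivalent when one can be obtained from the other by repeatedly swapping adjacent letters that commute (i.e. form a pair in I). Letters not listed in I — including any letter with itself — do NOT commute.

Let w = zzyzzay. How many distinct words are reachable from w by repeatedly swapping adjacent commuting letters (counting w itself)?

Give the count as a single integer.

piece 0:z — minimal
piece 1:z rests on {0:z}
piece 2:y — minimal
piece 3:z rests on {1:z}
piece 4:z rests on {3:z}
piece 5:a rests on {2:y, 4:z}
piece 6:y rests on {5:a}
minimal pieces: {0:z, 2:y}
ways to finish when only these pieces remain (= sum over removing one remaining piece with nothing left below it):
  1 left: {6}→1
  2 left: {5,6}→1
  3 left: {2,5,6}→1  {4,5,6}→1
  4 left: {2,4,5,6}→2  {3,4,5,6}→1
  5 left: {1,3,4,5,6}→1  {2,3,4,5,6}→3
  placing 0:z first → 4 extensions
  placing 2:y first → 1 extensions
total linear extensions = 5

5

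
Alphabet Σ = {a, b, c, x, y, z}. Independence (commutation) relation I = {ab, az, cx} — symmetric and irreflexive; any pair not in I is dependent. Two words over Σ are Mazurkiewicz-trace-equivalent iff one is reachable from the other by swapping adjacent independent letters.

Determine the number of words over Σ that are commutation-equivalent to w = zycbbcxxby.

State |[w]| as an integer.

3

piece 0:z — minimal
piece 1:y rests on {0:z}
piece 2:c rests on {1:y}
piece 3:b rests on {2:c}
piece 4:b rests on {3:b}
piece 5:c rests on {4:b}
piece 6:x rests on {4:b}
piece 7:x rests on {6:x}
piece 8:b rests on {5:c, 7:x}
piece 9:y rests on {8:b}
minimal pieces: {0:z}
ways to finish when only these pieces remain (= sum over removing one remaining piece with nothing left below it):
  1 left: {9}→1
  2 left: {8,9}→1
  3 left: {5,8,9}→1  {7,8,9}→1
  4 left: {5,7,8,9}→2  {6,7,8,9}→1
  5 left: {5,6,7,8,9}→3
  6 left: {4,5,6,7,8,9}→3
  7 left: {3,4,5,6,7,8,9}→3
  8 left: {2,3,4,5,6,7,8,9}→3
  placing 0:z first → 3 extensions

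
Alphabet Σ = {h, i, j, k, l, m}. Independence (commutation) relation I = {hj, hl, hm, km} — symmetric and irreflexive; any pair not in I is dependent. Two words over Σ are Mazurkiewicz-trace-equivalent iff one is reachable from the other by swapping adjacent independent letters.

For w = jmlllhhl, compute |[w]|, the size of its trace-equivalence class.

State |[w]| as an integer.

piece 0:j — minimal
piece 1:m rests on {0:j}
piece 2:l rests on {1:m}
piece 3:l rests on {2:l}
piece 4:l rests on {3:l}
piece 5:h — minimal
piece 6:h rests on {5:h}
piece 7:l rests on {4:l}
minimal pieces: {0:j, 5:h}
ways to finish when only these pieces remain (= sum over removing one remaining piece with nothing left below it):
  1 left: {6}→1  {7}→1
  2 left: {4,7}→1  {5,6}→1  {6,7}→2
  3 left: {3,4,7}→1  {4,6,7}→3  {5,6,7}→3
  4 left: {2,3,4,7}→1  {3,4,6,7}→4  {4,5,6,7}→6
  5 left: {1,2,3,4,7}→1  {2,3,4,6,7}→5  {3,4,5,6,7}→10
  6 left: {0,1,2,3,4,7}→1  {1,2,3,4,6,7}→6  {2,3,4,5,6,7}→15
  placing 0:j first → 21 extensions
  placing 5:h first → 7 extensions
total linear extensions = 28

28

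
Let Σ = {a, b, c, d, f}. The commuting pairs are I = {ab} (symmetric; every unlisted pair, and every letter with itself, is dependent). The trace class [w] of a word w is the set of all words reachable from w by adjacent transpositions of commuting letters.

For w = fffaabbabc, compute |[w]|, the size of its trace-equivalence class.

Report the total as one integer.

20

#0=f has no predecessor
#1=f depends on [0:f]
#2=f depends on [1:f]
#3=a depends on [2:f]
#4=a depends on [3:a]
#5=b depends on [2:f]
#6=b depends on [5:b]
#7=a depends on [4:a]
#8=b depends on [6:b]
#9=c depends on [7:a, 8:b]
sources: [0:f]
N(rest) = Σ N(rest − s) over sources s of rest; N(one piece) = 1:
  size 1 → [9]=1
  size 2 → [7,9]=1  [8,9]=1
  size 3 → [4,7,9]=1  [6,8,9]=1  [7,8,9]=2
  size 4 → [3,4,7,9]=1  [4,7,8,9]=3  [5,6,8,9]=1  [6,7,8,9]=3
  size 5 → [3,4,7,8,9]=4  [4,6,7,8,9]=6  [5,6,7,8,9]=4
  size 6 → [3,4,6,7,8,9]=10  [4,5,6,7,8,9]=10
  size 7 → [3,4,5,6,7,8,9]=20
  size 8 → [2,3,4,5,6,7,8,9]=20
  first=0(f) contributes 20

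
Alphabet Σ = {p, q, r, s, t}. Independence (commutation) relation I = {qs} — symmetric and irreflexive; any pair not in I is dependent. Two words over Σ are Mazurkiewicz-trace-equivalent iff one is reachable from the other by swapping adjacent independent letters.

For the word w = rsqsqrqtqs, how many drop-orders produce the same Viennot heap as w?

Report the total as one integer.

12

drop 0:r onto floor
drop 1:s onto {0:r}
drop 2:q onto {0:r}
drop 3:s onto {1:s}
drop 4:q onto {2:q}
drop 5:r onto {3:s, 4:q}
drop 6:q onto {5:r}
drop 7:t onto {6:q}
drop 8:q onto {7:t}
drop 9:s onto {7:t}
ground layer = {0:r}
drop-orders for the pieces not yet dropped (sum over which currently-grounded one goes next):
  1 to go: {8} 1  {9} 1
  2 to go: {8,9} 2
  3 to go: {7,8,9} 2
  4 to go: {6,7,8,9} 2
  5 to go: {5,6,7,8,9} 2
  6 to go: {3,5,6,7,8,9} 2  {4,5,6,7,8,9} 2
  7 to go: {1,3,5,6,7,8,9} 2  {2,4,5,6,7,8,9} 2  {3,4,5,6,7,8,9} 4
  8 to go: {1,3,4,5,6,7,8,9} 6  {2,3,4,5,6,7,8,9} 6
  if 0:r drops first: 12 orders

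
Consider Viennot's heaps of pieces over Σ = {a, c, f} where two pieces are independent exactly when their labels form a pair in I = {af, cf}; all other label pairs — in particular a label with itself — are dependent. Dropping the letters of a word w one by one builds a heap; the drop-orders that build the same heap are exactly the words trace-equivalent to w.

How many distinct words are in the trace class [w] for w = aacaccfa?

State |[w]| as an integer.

8

0(a) covers ∅
1(a) covers 0:a
2(c) covers 1:a
3(a) covers 2:c
4(c) covers 3:a
5(c) covers 4:c
6(f) covers ∅
7(a) covers 5:c
floor of heap: 0:a, 6:f
completions by unplaced set U, small U first (add the entries for U minus each lowest piece of U):
  |U|=1: {6}:1  {7}:1
  |U|=2: {5,7}:1  {6,7}:2
  |U|=3: {4,5,7}:1  {5,6,7}:3
  |U|=4: {3,4,5,7}:1  {4,5,6,7}:4
  |U|=5: {2,3,4,5,7}:1  {3,4,5,6,7}:5
  |U|=6: {1,2,3,4,5,7}:1  {2,3,4,5,6,7}:6
  start at 0(a): 7
  start at 6(f): 1
sum over floor = 8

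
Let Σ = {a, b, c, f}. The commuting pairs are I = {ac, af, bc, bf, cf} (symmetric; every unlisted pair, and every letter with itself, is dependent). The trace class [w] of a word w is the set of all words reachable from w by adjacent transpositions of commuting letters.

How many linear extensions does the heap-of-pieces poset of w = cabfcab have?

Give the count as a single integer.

0(c) covers ∅
1(a) covers ∅
2(b) covers 1:a
3(f) covers ∅
4(c) covers 0:c
5(a) covers 2:b
6(b) covers 5:a
floor of heap: 0:c, 1:a, 3:f
completions by unplaced set U, small U first (add the entries for U minus each lowest piece of U):
  |U|=1: {3}:1  {4}:1  {6}:1
  |U|=2: {0,4}:1  {3,4}:2  {3,6}:2  {4,6}:2  {5,6}:1
  |U|=3: {0,3,4}:3  {0,4,6}:3  {2,5,6}:1  {3,4,6}:6  {3,5,6}:3  {4,5,6}:3
  |U|=4: {0,3,4,6}:12  {0,4,5,6}:6  {1,2,5,6}:1  {2,3,5,6}:4  {2,4,5,6}:4  {3,4,5,6}:12
  |U|=5: {0,2,4,5,6}:10  {0,3,4,5,6}:30  {1,2,3,5,6}:5  {1,2,4,5,6}:5  {2,3,4,5,6}:20
  start at 0(c): 30
  start at 1(a): 60
  start at 3(f): 15
sum over floor = 105

105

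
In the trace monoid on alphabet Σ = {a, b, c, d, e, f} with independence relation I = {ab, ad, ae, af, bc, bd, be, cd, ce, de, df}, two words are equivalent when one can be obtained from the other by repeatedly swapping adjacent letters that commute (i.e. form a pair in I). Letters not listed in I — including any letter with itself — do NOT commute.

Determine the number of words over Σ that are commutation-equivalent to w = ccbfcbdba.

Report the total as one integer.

piece 0:c — minimal
piece 1:c rests on {0:c}
piece 2:b — minimal
piece 3:f rests on {1:c, 2:b}
piece 4:c rests on {3:f}
piece 5:b rests on {3:f}
piece 6:d — minimal
piece 7:b rests on {5:b}
piece 8:a rests on {4:c}
minimal pieces: {0:c, 2:b, 6:d}
ways to finish when only these pieces remain (= sum over removing one remaining piece with nothing left below it):
  1 left: {6}→1  {7}→1  {8}→1
  2 left: {4,8}→1  {5,7}→1  {6,7}→2  {6,8}→2  {7,8}→2
  3 left: {4,6,8}→3  {4,7,8}→3  {5,6,7}→3  {5,7,8}→3  {6,7,8}→6
  4 left: {4,5,7,8}→6  {4,6,7,8}→12  {5,6,7,8}→12
  5 left: {3,4,5,7,8}→6  {4,5,6,7,8}→30
  6 left: {1,3,4,5,7,8}→6  {2,3,4,5,7,8}→6  {3,4,5,6,7,8}→36
  7 left: {0,1,3,4,5,7,8}→6  {1,2,3,4,5,7,8}→12  {1,3,4,5,6,7,8}→42  {2,3,4,5,6,7,8}→42
  placing 0:c first → 96 extensions
  placing 2:b first → 48 extensions
  placing 6:d first → 18 extensions
total linear extensions = 162

162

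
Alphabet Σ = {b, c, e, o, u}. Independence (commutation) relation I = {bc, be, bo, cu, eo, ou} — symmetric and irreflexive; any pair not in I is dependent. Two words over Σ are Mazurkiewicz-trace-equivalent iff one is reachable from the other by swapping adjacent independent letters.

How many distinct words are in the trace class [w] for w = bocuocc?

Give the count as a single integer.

piece 0:b — minimal
piece 1:o — minimal
piece 2:c rests on {1:o}
piece 3:u rests on {0:b}
piece 4:o rests on {2:c}
piece 5:c rests on {4:o}
piece 6:c rests on {5:c}
minimal pieces: {0:b, 1:o}
ways to finish when only these pieces remain (= sum over removing one remaining piece with nothing left below it):
  1 left: {3}→1  {6}→1
  2 left: {0,3}→1  {3,6}→2  {5,6}→1
  3 left: {0,3,6}→3  {3,5,6}→3  {4,5,6}→1
  4 left: {0,3,5,6}→6  {2,4,5,6}→1  {3,4,5,6}→4
  5 left: {0,3,4,5,6}→10  {1,2,4,5,6}→1  {2,3,4,5,6}→5
  placing 0:b first → 6 extensions
  placing 1:o first → 15 extensions
total linear extensions = 21

21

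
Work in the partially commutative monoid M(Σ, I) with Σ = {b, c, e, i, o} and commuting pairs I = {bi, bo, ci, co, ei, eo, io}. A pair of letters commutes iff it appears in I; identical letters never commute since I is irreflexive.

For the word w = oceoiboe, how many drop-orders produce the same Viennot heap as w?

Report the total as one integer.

drop 0:o onto floor
drop 1:c onto floor
drop 2:e onto {1:c}
drop 3:o onto {0:o}
drop 4:i onto floor
drop 5:b onto {2:e}
drop 6:o onto {3:o}
drop 7:e onto {5:b}
ground layer = {0:o, 1:c, 4:i}
drop-orders for the pieces not yet dropped (sum over which currently-grounded one goes next):
  1 to go: {4} 1  {6} 1  {7} 1
  2 to go: {3,6} 1  {4,6} 2  {4,7} 2  {5,7} 1  {6,7} 2
  3 to go: {0,3,6} 1  {2,5,7} 1  {3,4,6} 3  {3,6,7} 3  {4,5,7} 3  {4,6,7} 6  {5,6,7} 3
  4 to go: {0,3,4,6} 4  {0,3,6,7} 4  {1,2,5,7} 1  {2,4,5,7} 4  {2,5,6,7} 4  {3,4,6,7} 12  {3,5,6,7} 6  {4,5,6,7} 12
  5 to go: {0,3,4,6,7} 20  {0,3,5,6,7} 10  {1,2,4,5,7} 5  {1,2,5,6,7} 5  {2,3,5,6,7} 10  {2,4,5,6,7} 20  {3,4,5,6,7} 30
  6 to go: {0,2,3,5,6,7} 20  {0,3,4,5,6,7} 60  {1,2,3,5,6,7} 15  {1,2,4,5,6,7} 30  {2,3,4,5,6,7} 60
  if 0:o drops first: 105 orders
  if 1:c drops first: 140 orders
  if 4:i drops first: 35 orders
heap linearizations: 280

280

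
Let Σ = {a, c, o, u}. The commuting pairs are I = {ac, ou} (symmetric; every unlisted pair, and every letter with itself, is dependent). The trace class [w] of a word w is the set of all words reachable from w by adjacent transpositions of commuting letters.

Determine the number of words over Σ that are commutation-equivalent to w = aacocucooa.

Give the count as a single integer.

#0=a has no predecessor
#1=a depends on [0:a]
#2=c has no predecessor
#3=o depends on [1:a, 2:c]
#4=c depends on [3:o]
#5=u depends on [4:c]
#6=c depends on [5:u]
#7=o depends on [6:c]
#8=o depends on [7:o]
#9=a depends on [8:o]
sources: [0:a, 2:c]
N(rest) = Σ N(rest − s) over sources s of rest; N(one piece) = 1:
  size 1 → [9]=1
  size 2 → [8,9]=1
  size 3 → [7,8,9]=1
  size 4 → [6,7,8,9]=1
  size 5 → [5,6,7,8,9]=1
  size 6 → [4,5,6,7,8,9]=1
  size 7 → [3,4,5,6,7,8,9]=1
  size 8 → [1,3,4,5,6,7,8,9]=1  [2,3,4,5,6,7,8,9]=1
  first=0(a) contributes 2
  first=2(c) contributes 1
|[w]| = 3

3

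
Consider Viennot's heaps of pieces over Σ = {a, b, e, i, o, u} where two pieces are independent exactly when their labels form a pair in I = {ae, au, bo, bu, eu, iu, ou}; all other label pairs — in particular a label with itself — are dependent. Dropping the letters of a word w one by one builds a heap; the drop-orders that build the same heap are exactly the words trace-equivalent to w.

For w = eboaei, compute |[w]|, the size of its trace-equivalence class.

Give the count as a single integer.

4

0(e) covers ∅
1(b) covers 0:e
2(o) covers 0:e
3(a) covers 1:b, 2:o
4(e) covers 1:b, 2:o
5(i) covers 3:a, 4:e
floor of heap: 0:e
completions by unplaced set U, small U first (add the entries for U minus each lowest piece of U):
  |U|=1: {5}:1
  |U|=2: {3,5}:1  {4,5}:1
  |U|=3: {3,4,5}:2
  |U|=4: {1,3,4,5}:2  {2,3,4,5}:2
  start at 0(e): 4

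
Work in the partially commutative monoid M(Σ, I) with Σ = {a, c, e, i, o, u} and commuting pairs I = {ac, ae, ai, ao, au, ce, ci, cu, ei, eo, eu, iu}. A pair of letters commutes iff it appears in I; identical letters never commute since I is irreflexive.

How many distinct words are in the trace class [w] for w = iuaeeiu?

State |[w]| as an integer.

630

piece 0:i — minimal
piece 1:u — minimal
piece 2:a — minimal
piece 3:e — minimal
piece 4:e rests on {3:e}
piece 5:i rests on {0:i}
piece 6:u rests on {1:u}
minimal pieces: {0:i, 1:u, 2:a, 3:e}
ways to finish when only these pieces remain (= sum over removing one remaining piece with nothing left below it):
  1 left: {2}→1  {4}→1  {5}→1  {6}→1
  2 left: {0,5}→1  {1,6}→1  {2,4}→2  {2,5}→2  {2,6}→2  {3,4}→1  {4,5}→2  {4,6}→2  {5,6}→2
  3 left: {0,2,5}→3  {0,4,5}→3  {0,5,6}→3  {1,2,6}→3  {1,4,6}→3  {1,5,6}→3  {2,3,4}→3  {2,4,5}→6  {2,4,6}→6  {2,5,6}→6  {3,4,5}→3  {3,4,6}→3  {4,5,6}→6
  4 left: {0,1,5,6}→6  {0,2,4,5}→12  {0,2,5,6}→12  {0,3,4,5}→6  {0,4,5,6}→12  {1,2,4,6}→12  {1,2,5,6}→12  {1,3,4,6}→6  {1,4,5,6}→12  {2,3,4,5}→12  {2,3,4,6}→12  {2,4,5,6}→24  {3,4,5,6}→12
  5 left: {0,1,2,5,6}→30  {0,1,4,5,6}→30  {0,2,3,4,5}→30  {0,2,4,5,6}→60  {0,3,4,5,6}→30  {1,2,3,4,6}→30  {1,2,4,5,6}→60  {1,3,4,5,6}→30  {2,3,4,5,6}→60
  placing 0:i first → 180 extensions
  placing 1:u first → 180 extensions
  placing 2:a first → 90 extensions
  placing 3:e first → 180 extensions
total linear extensions = 630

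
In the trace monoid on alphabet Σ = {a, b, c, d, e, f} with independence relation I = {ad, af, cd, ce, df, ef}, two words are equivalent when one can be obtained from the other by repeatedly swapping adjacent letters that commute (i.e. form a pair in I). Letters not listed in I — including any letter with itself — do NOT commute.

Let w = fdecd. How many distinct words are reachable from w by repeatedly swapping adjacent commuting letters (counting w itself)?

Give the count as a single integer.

10

drop 0:f onto floor
drop 1:d onto floor
drop 2:e onto {1:d}
drop 3:c onto {0:f}
drop 4:d onto {2:e}
ground layer = {0:f, 1:d}
drop-orders for the pieces not yet dropped (sum over which currently-grounded one goes next):
  1 to go: {3} 1  {4} 1
  2 to go: {0,3} 1  {2,4} 1  {3,4} 2
  3 to go: {0,3,4} 3  {1,2,4} 1  {2,3,4} 3
  if 0:f drops first: 4 orders
  if 1:d drops first: 6 orders
heap linearizations: 10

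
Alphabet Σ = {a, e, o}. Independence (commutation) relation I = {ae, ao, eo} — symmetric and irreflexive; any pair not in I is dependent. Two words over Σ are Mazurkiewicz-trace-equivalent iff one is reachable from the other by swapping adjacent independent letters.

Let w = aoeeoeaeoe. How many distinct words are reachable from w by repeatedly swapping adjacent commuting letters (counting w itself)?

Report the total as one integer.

#0=a has no predecessor
#1=o has no predecessor
#2=e has no predecessor
#3=e depends on [2:e]
#4=o depends on [1:o]
#5=e depends on [3:e]
#6=a depends on [0:a]
#7=e depends on [5:e]
#8=o depends on [4:o]
#9=e depends on [7:e]
sources: [0:a, 1:o, 2:e]
N(rest) = Σ N(rest − s) over sources s of rest; N(one piece) = 1:
  size 1 → [6]=1  [8]=1  [9]=1
  size 2 → [0,6]=1  [4,8]=1  [6,8]=2  [6,9]=2  [7,9]=1  [8,9]=2
  size 3 → [0,6,8]=3  [0,6,9]=3  [1,4,8]=1  [4,6,8]=3  [4,8,9]=3  [5,7,9]=1  [6,7,9]=3  [6,8,9]=6  [7,8,9]=3
  size 4 → [0,4,6,8]=6  [0,6,7,9]=6  [0,6,8,9]=12  [1,4,6,8]=4  [1,4,8,9]=4  [3,5,7,9]=1  [4,6,8,9]=12  [4,7,8,9]=6  [5,6,7,9]=4  [5,7,8,9]=4  [6,7,8,9]=12
  size 5 → [0,1,4,6,8]=10  [0,4,6,8,9]=30  [0,5,6,7,9]=10  [0,6,7,8,9]=30  [1,4,6,8,9]=20  [1,4,7,8,9]=10  [2,3,5,7,9]=1  [3,5,6,7,9]=5  [3,5,7,8,9]=5  [4,5,7,8,9]=10  [4,6,7,8,9]=30  [5,6,7,8,9]=20
  size 6 → [0,1,4,6,8,9]=60  [0,3,5,6,7,9]=15  [0,4,6,7,8,9]=90  [0,5,6,7,8,9]=60  [1,4,5,7,8,9]=20  [1,4,6,7,8,9]=60  [2,3,5,6,7,9]=6  [2,3,5,7,8,9]=6  [3,4,5,7,8,9]=15  [3,5,6,7,8,9]=30  [4,5,6,7,8,9]=60
  size 7 → [0,1,4,6,7,8,9]=210  [0,2,3,5,6,7,9]=21  [0,3,5,6,7,8,9]=105  [0,4,5,6,7,8,9]=210  [1,3,4,5,7,8,9]=35  [1,4,5,6,7,8,9]=140  [2,3,4,5,7,8,9]=21  [2,3,5,6,7,8,9]=42  [3,4,5,6,7,8,9]=105
  size 8 → [0,1,4,5,6,7,8,9]=560  [0,2,3,5,6,7,8,9]=168  [0,3,4,5,6,7,8,9]=420  [1,2,3,4,5,7,8,9]=56  [1,3,4,5,6,7,8,9]=280  [2,3,4,5,6,7,8,9]=168
  first=0(a) contributes 504
  first=1(o) contributes 756
  first=2(e) contributes 1260
|[w]| = 2520

2520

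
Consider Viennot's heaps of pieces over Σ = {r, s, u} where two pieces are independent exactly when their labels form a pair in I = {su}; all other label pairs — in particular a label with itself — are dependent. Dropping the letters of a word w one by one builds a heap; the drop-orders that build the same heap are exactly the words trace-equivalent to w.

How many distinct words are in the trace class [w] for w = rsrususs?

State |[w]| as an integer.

10

#0=r has no predecessor
#1=s depends on [0:r]
#2=r depends on [1:s]
#3=u depends on [2:r]
#4=s depends on [2:r]
#5=u depends on [3:u]
#6=s depends on [4:s]
#7=s depends on [6:s]
sources: [0:r]
N(rest) = Σ N(rest − s) over sources s of rest; N(one piece) = 1:
  size 1 → [5]=1  [7]=1
  size 2 → [3,5]=1  [5,7]=2  [6,7]=1
  size 3 → [3,5,7]=3  [4,6,7]=1  [5,6,7]=3
  size 4 → [3,5,6,7]=6  [4,5,6,7]=4
  size 5 → [3,4,5,6,7]=10
  size 6 → [2,3,4,5,6,7]=10
  first=0(r) contributes 10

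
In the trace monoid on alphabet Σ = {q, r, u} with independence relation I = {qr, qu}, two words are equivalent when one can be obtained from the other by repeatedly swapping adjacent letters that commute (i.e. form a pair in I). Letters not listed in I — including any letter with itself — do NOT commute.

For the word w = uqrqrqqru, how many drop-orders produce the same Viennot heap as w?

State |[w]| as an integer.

drop 0:u onto floor
drop 1:q onto floor
drop 2:r onto {0:u}
drop 3:q onto {1:q}
drop 4:r onto {2:r}
drop 5:q onto {3:q}
drop 6:q onto {5:q}
drop 7:r onto {4:r}
drop 8:u onto {7:r}
ground layer = {0:u, 1:q}
drop-orders for the pieces not yet dropped (sum over which currently-grounded one goes next):
  1 to go: {6} 1  {8} 1
  2 to go: {5,6} 1  {6,8} 2  {7,8} 1
  3 to go: {3,5,6} 1  {4,7,8} 1  {5,6,8} 3  {6,7,8} 3
  4 to go: {1,3,5,6} 1  {2,4,7,8} 1  {3,5,6,8} 4  {4,6,7,8} 4  {5,6,7,8} 6
  5 to go: {0,2,4,7,8} 1  {1,3,5,6,8} 5  {2,4,6,7,8} 5  {3,5,6,7,8} 10  {4,5,6,7,8} 10
  6 to go: {0,2,4,6,7,8} 6  {1,3,5,6,7,8} 15  {2,4,5,6,7,8} 15  {3,4,5,6,7,8} 20
  7 to go: {0,2,4,5,6,7,8} 21  {1,3,4,5,6,7,8} 35  {2,3,4,5,6,7,8} 35
  if 0:u drops first: 70 orders
  if 1:q drops first: 56 orders
heap linearizations: 126

126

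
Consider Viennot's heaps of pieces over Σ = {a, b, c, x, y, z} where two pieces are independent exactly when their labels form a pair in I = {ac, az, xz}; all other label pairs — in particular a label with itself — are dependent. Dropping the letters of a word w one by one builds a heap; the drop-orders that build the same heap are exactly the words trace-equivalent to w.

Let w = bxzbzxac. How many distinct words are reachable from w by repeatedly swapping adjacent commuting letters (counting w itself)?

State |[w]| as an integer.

piece 0:b — minimal
piece 1:x rests on {0:b}
piece 2:z rests on {0:b}
piece 3:b rests on {1:x, 2:z}
piece 4:z rests on {3:b}
piece 5:x rests on {3:b}
piece 6:a rests on {5:x}
piece 7:c rests on {4:z, 5:x}
minimal pieces: {0:b}
ways to finish when only these pieces remain (= sum over removing one remaining piece with nothing left below it):
  1 left: {6}→1  {7}→1
  2 left: {4,7}→1  {6,7}→2
  3 left: {4,6,7}→3  {5,6,7}→2
  4 left: {4,5,6,7}→5
  5 left: {3,4,5,6,7}→5
  6 left: {1,3,4,5,6,7}→5  {2,3,4,5,6,7}→5
  placing 0:b first → 10 extensions

10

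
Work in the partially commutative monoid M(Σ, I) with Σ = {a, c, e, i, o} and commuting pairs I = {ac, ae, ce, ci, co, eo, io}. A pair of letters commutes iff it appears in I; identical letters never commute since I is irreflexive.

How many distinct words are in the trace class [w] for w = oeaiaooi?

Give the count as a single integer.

9

0(o) covers ∅
1(e) covers ∅
2(a) covers 0:o
3(i) covers 1:e, 2:a
4(a) covers 3:i
5(o) covers 4:a
6(o) covers 5:o
7(i) covers 4:a
floor of heap: 0:o, 1:e
completions by unplaced set U, small U first (add the entries for U minus each lowest piece of U):
  |U|=1: {6}:1  {7}:1
  |U|=2: {5,6}:1  {6,7}:2
  |U|=3: {5,6,7}:3
  |U|=4: {4,5,6,7}:3
  |U|=5: {3,4,5,6,7}:3
  |U|=6: {1,3,4,5,6,7}:3  {2,3,4,5,6,7}:3
  start at 0(o): 6
  start at 1(e): 3
sum over floor = 9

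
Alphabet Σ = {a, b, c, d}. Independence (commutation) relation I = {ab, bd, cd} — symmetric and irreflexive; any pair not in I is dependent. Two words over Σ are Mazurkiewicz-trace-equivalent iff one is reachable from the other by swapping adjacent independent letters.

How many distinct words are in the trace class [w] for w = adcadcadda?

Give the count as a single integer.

#0=a has no predecessor
#1=d depends on [0:a]
#2=c depends on [0:a]
#3=a depends on [1:d, 2:c]
#4=d depends on [3:a]
#5=c depends on [3:a]
#6=a depends on [4:d, 5:c]
#7=d depends on [6:a]
#8=d depends on [7:d]
#9=a depends on [8:d]
sources: [0:a]
N(rest) = Σ N(rest − s) over sources s of rest; N(one piece) = 1:
  size 1 → [9]=1
  size 2 → [8,9]=1
  size 3 → [7,8,9]=1
  size 4 → [6,7,8,9]=1
  size 5 → [4,6,7,8,9]=1  [5,6,7,8,9]=1
  size 6 → [4,5,6,7,8,9]=2
  size 7 → [3,4,5,6,7,8,9]=2
  size 8 → [1,3,4,5,6,7,8,9]=2  [2,3,4,5,6,7,8,9]=2
  first=0(a) contributes 4

4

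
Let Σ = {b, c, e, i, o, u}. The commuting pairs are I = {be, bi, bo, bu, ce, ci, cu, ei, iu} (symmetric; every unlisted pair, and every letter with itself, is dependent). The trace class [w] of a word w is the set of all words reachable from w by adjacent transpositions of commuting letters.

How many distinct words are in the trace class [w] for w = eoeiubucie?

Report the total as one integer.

630

#0=e has no predecessor
#1=o depends on [0:e]
#2=e depends on [1:o]
#3=i depends on [1:o]
#4=u depends on [2:e]
#5=b has no predecessor
#6=u depends on [4:u]
#7=c depends on [1:o, 5:b]
#8=i depends on [3:i]
#9=e depends on [6:u]
sources: [0:e, 5:b]
N(rest) = Σ N(rest − s) over sources s of rest; N(one piece) = 1:
  size 1 → [7]=1  [8]=1  [9]=1
  size 2 → [3,8]=1  [5,7]=1  [6,9]=1  [7,8]=2  [7,9]=2  [8,9]=2
  size 3 → [3,7,8]=3  [3,8,9]=3  [4,6,9]=1  [5,7,8]=3  [5,7,9]=3  [6,7,9]=3  [6,8,9]=3  [7,8,9]=6
  size 4 → [2,4,6,9]=1  [3,5,7,8]=6  [3,6,8,9]=6  [3,7,8,9]=12  [4,6,7,9]=4  [4,6,8,9]=4  [5,6,7,9]=6  [5,7,8,9]=12  [6,7,8,9]=12
  size 5 → [2,4,6,7,9]=5  [2,4,6,8,9]=5  [3,4,6,8,9]=10  [3,5,7,8,9]=30  [3,6,7,8,9]=30  [4,5,6,7,9]=10  [4,6,7,8,9]=20  [5,6,7,8,9]=30
  size 6 → [2,3,4,6,8,9]=15  [2,4,5,6,7,9]=15  [2,4,6,7,8,9]=30  [3,4,6,7,8,9]=60  [3,5,6,7,8,9]=90  [4,5,6,7,8,9]=60
  size 7 → [2,3,4,6,7,8,9]=105  [2,4,5,6,7,8,9]=105  [3,4,5,6,7,8,9]=210
  size 8 → [1,2,3,4,6,7,8,9]=105  [2,3,4,5,6,7,8,9]=420
  first=0(e) contributes 525
  first=5(b) contributes 105
|[w]| = 630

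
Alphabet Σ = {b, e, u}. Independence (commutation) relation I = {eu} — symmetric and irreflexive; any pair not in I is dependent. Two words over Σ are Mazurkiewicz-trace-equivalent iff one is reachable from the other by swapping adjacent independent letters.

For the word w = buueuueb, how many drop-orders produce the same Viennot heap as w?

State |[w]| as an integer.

drop 0:b onto floor
drop 1:u onto {0:b}
drop 2:u onto {1:u}
drop 3:e onto {0:b}
drop 4:u onto {2:u}
drop 5:u onto {4:u}
drop 6:e onto {3:e}
drop 7:b onto {5:u, 6:e}
ground layer = {0:b}
drop-orders for the pieces not yet dropped (sum over which currently-grounded one goes next):
  1 to go: {7} 1
  2 to go: {5,7} 1  {6,7} 1
  3 to go: {3,6,7} 1  {4,5,7} 1  {5,6,7} 2
  4 to go: {2,4,5,7} 1  {3,5,6,7} 3  {4,5,6,7} 3
  5 to go: {1,2,4,5,7} 1  {2,4,5,6,7} 4  {3,4,5,6,7} 6
  6 to go: {1,2,4,5,6,7} 5  {2,3,4,5,6,7} 10
  if 0:b drops first: 15 orders

15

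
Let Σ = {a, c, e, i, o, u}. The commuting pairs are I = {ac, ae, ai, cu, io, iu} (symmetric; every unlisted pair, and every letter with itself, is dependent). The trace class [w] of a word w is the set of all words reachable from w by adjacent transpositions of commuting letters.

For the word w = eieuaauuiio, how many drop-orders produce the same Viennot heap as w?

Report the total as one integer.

28

0(e) covers ∅
1(i) covers 0:e
2(e) covers 1:i
3(u) covers 2:e
4(a) covers 3:u
5(a) covers 4:a
6(u) covers 5:a
7(u) covers 6:u
8(i) covers 2:e
9(i) covers 8:i
10(o) covers 7:u
floor of heap: 0:e
completions by unplaced set U, small U first (add the entries for U minus each lowest piece of U):
  |U|=1: {9}:1  {10}:1
  |U|=2: {7,10}:1  {8,9}:1  {9,10}:2
  |U|=3: {6,7,10}:1  {7,9,10}:3  {8,9,10}:3
  |U|=4: {5,6,7,10}:1  {6,7,9,10}:4  {7,8,9,10}:6
  |U|=5: {4,5,6,7,10}:1  {5,6,7,9,10}:5  {6,7,8,9,10}:10
  |U|=6: {3,4,5,6,7,10}:1  {4,5,6,7,9,10}:6  {5,6,7,8,9,10}:15
  |U|=7: {3,4,5,6,7,9,10}:7  {4,5,6,7,8,9,10}:21
  |U|=8: {3,4,5,6,7,8,9,10}:28
  |U|=9: {2,3,4,5,6,7,8,9,10}:28
  start at 0(e): 28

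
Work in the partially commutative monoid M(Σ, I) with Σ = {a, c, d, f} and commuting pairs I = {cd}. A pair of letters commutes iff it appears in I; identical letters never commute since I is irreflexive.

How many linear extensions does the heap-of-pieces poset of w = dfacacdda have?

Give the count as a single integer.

piece 0:d — minimal
piece 1:f rests on {0:d}
piece 2:a rests on {1:f}
piece 3:c rests on {2:a}
piece 4:a rests on {3:c}
piece 5:c rests on {4:a}
piece 6:d rests on {4:a}
piece 7:d rests on {6:d}
piece 8:a rests on {5:c, 7:d}
minimal pieces: {0:d}
ways to finish when only these pieces remain (= sum over removing one remaining piece with nothing left below it):
  1 left: {8}→1
  2 left: {5,8}→1  {7,8}→1
  3 left: {5,7,8}→2  {6,7,8}→1
  4 left: {5,6,7,8}→3
  5 left: {4,5,6,7,8}→3
  6 left: {3,4,5,6,7,8}→3
  7 left: {2,3,4,5,6,7,8}→3
  placing 0:d first → 3 extensions

3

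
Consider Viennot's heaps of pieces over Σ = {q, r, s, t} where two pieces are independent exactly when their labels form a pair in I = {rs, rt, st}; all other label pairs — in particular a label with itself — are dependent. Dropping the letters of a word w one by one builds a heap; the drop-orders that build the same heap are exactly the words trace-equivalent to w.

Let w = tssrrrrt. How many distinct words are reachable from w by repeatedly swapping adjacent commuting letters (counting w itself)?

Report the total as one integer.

420

piece 0:t — minimal
piece 1:s — minimal
piece 2:s rests on {1:s}
piece 3:r — minimal
piece 4:r rests on {3:r}
piece 5:r rests on {4:r}
piece 6:r rests on {5:r}
piece 7:t rests on {0:t}
minimal pieces: {0:t, 1:s, 3:r}
ways to finish when only these pieces remain (= sum over removing one remaining piece with nothing left below it):
  1 left: {2}→1  {6}→1  {7}→1
  2 left: {0,7}→1  {1,2}→1  {2,6}→2  {2,7}→2  {5,6}→1  {6,7}→2
  3 left: {0,2,7}→3  {0,6,7}→3  {1,2,6}→3  {1,2,7}→3  {2,5,6}→3  {2,6,7}→6  {4,5,6}→1  {5,6,7}→3
  4 left: {0,1,2,7}→6  {0,2,6,7}→12  {0,5,6,7}→6  {1,2,5,6}→6  {1,2,6,7}→12  {2,4,5,6}→4  {2,5,6,7}→12  {3,4,5,6}→1  {4,5,6,7}→4
  5 left: {0,1,2,6,7}→30  {0,2,5,6,7}→30  {0,4,5,6,7}→10  {1,2,4,5,6}→10  {1,2,5,6,7}→30  {2,3,4,5,6}→5  {2,4,5,6,7}→20  {3,4,5,6,7}→5
  6 left: {0,1,2,5,6,7}→90  {0,2,4,5,6,7}→60  {0,3,4,5,6,7}→15  {1,2,3,4,5,6}→15  {1,2,4,5,6,7}→60  {2,3,4,5,6,7}→30
  placing 0:t first → 105 extensions
  placing 1:s first → 105 extensions
  placing 3:r first → 210 extensions
total linear extensions = 420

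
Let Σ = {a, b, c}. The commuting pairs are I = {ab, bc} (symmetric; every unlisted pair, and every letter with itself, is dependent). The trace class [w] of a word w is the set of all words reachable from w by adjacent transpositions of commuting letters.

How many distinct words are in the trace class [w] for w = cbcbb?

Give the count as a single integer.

piece 0:c — minimal
piece 1:b — minimal
piece 2:c rests on {0:c}
piece 3:b rests on {1:b}
piece 4:b rests on {3:b}
minimal pieces: {0:c, 1:b}
ways to finish when only these pieces remain (= sum over removing one remaining piece with nothing left below it):
  1 left: {2}→1  {4}→1
  2 left: {0,2}→1  {2,4}→2  {3,4}→1
  3 left: {0,2,4}→3  {1,3,4}→1  {2,3,4}→3
  placing 0:c first → 4 extensions
  placing 1:b first → 6 extensions
total linear extensions = 10

10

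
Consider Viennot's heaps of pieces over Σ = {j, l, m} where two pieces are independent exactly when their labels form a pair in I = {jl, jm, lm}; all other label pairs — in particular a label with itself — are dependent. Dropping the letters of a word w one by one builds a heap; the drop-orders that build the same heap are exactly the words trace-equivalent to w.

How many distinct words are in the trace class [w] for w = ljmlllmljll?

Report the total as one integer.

drop 0:l onto floor
drop 1:j onto floor
drop 2:m onto floor
drop 3:l onto {0:l}
drop 4:l onto {3:l}
drop 5:l onto {4:l}
drop 6:m onto {2:m}
drop 7:l onto {5:l}
drop 8:j onto {1:j}
drop 9:l onto {7:l}
drop 10:l onto {9:l}
ground layer = {0:l, 1:j, 2:m}
drop-orders for the pieces not yet dropped (sum over which currently-grounded one goes next):
  1 to go: {6} 1  {8} 1  {10} 1
  2 to go: {1,8} 1  {2,6} 1  {6,8} 2  {6,10} 2  {8,10} 2  {9,10} 1
  3 to go: {1,6,8} 3  {1,8,10} 3  {2,6,8} 3  {2,6,10} 3  {6,8,10} 6  {6,9,10} 3  {7,9,10} 1  {8,9,10} 3
  4 to go: {1,2,6,8} 6  {1,6,8,10} 12  {1,8,9,10} 6  {2,6,8,10} 12  {2,6,9,10} 6  {5,7,9,10} 1  {6,7,9,10} 4  {6,8,9,10} 12  {7,8,9,10} 4
  5 to go: {1,2,6,8,10} 30  {1,6,8,9,10} 30  {1,7,8,9,10} 10  {2,6,7,9,10} 10  {2,6,8,9,10} 30  {4,5,7,9,10} 1  {5,6,7,9,10} 5  {5,7,8,9,10} 5  {6,7,8,9,10} 20
  6 to go: {1,2,6,8,9,10} 90  {1,5,7,8,9,10} 15  {1,6,7,8,9,10} 60  {2,5,6,7,9,10} 15  {2,6,7,8,9,10} 60  {3,4,5,7,9,10} 1  {4,5,6,7,9,10} 6  {4,5,7,8,9,10} 6  {5,6,7,8,9,10} 30
  7 to go: {0,3,4,5,7,9,10} 1  {1,2,6,7,8,9,10} 210  {1,4,5,7,8,9,10} 21  {1,5,6,7,8,9,10} 105  {2,4,5,6,7,9,10} 21  {2,5,6,7,8,9,10} 105  {3,4,5,6,7,9,10} 7  {3,4,5,7,8,9,10} 7  {4,5,6,7,8,9,10} 42
  8 to go: {0,3,4,5,6,7,9,10} 8  {0,3,4,5,7,8,9,10} 8  {1,2,5,6,7,8,9,10} 420  {1,3,4,5,7,8,9,10} 28  {1,4,5,6,7,8,9,10} 168  {2,3,4,5,6,7,9,10} 28  {2,4,5,6,7,8,9,10} 168  {3,4,5,6,7,8,9,10} 56
  9 to go: {0,1,3,4,5,7,8,9,10} 36  {0,2,3,4,5,6,7,9,10} 36  {0,3,4,5,6,7,8,9,10} 72  {1,2,4,5,6,7,8,9,10} 756  {1,3,4,5,6,7,8,9,10} 252  {2,3,4,5,6,7,8,9,10} 252
  if 0:l drops first: 1260 orders
  if 1:j drops first: 360 orders
  if 2:m drops first: 360 orders
heap linearizations: 1980

1980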